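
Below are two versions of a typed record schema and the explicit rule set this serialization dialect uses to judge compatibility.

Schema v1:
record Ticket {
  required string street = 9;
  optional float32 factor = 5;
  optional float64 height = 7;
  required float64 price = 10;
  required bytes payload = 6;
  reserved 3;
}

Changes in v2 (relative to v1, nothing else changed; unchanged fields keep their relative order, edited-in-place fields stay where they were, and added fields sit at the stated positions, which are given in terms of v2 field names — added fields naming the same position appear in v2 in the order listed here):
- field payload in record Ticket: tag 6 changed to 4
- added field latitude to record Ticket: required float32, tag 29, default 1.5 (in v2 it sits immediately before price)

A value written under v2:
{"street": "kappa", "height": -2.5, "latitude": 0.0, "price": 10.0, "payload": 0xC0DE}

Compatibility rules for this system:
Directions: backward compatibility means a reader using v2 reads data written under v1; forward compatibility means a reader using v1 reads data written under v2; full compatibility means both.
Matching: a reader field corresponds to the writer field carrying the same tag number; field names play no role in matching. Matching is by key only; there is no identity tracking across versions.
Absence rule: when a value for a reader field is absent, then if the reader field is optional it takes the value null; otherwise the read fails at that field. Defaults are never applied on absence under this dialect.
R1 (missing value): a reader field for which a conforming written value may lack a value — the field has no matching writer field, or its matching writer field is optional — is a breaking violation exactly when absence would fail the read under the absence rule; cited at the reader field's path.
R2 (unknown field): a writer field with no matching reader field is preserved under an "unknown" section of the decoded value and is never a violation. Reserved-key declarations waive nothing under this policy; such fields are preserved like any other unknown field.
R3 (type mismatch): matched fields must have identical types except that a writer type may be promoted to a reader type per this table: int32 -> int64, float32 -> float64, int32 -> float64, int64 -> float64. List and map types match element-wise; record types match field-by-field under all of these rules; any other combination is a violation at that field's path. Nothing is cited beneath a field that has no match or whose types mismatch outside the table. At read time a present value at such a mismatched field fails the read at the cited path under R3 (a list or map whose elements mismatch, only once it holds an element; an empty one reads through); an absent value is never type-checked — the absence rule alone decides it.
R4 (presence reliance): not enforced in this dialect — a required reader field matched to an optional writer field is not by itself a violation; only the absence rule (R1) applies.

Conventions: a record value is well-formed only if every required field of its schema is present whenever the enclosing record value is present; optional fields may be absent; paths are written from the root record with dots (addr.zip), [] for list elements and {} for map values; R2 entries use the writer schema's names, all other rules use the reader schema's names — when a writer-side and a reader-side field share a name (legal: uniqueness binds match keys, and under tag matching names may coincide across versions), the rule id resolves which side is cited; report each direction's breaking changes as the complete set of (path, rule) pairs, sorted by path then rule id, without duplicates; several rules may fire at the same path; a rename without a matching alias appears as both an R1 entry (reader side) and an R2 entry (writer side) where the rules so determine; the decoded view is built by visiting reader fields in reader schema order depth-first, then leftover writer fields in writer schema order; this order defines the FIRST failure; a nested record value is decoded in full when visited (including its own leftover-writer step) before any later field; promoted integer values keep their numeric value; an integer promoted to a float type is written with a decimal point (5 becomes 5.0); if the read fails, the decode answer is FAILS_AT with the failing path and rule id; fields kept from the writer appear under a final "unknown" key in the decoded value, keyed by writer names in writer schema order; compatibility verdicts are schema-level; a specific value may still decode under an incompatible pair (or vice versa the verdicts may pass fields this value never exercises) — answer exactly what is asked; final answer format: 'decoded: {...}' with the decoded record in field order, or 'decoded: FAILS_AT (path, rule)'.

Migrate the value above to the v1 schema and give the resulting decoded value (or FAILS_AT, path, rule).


decoded: FAILS_AT (payload, R1)

in Ticket below, arrows point writer -> reader
decoding the Ticket value with the v1 reader:
  street := "kappa"
  factor := null (not supplied -> null)
  height := -2.5
  price := 10.0
  read fails at payload under R1 (no fill)
  => FAILS_AT (payload, R1)
the other Ticket changes do not affect what is asked:
  added field latitude to record Ticket: required float32, tag 29, default 1.5 (in v2 it sits immediately before price) -> matters for Ticket compatibility verdicts, not for this value's decode


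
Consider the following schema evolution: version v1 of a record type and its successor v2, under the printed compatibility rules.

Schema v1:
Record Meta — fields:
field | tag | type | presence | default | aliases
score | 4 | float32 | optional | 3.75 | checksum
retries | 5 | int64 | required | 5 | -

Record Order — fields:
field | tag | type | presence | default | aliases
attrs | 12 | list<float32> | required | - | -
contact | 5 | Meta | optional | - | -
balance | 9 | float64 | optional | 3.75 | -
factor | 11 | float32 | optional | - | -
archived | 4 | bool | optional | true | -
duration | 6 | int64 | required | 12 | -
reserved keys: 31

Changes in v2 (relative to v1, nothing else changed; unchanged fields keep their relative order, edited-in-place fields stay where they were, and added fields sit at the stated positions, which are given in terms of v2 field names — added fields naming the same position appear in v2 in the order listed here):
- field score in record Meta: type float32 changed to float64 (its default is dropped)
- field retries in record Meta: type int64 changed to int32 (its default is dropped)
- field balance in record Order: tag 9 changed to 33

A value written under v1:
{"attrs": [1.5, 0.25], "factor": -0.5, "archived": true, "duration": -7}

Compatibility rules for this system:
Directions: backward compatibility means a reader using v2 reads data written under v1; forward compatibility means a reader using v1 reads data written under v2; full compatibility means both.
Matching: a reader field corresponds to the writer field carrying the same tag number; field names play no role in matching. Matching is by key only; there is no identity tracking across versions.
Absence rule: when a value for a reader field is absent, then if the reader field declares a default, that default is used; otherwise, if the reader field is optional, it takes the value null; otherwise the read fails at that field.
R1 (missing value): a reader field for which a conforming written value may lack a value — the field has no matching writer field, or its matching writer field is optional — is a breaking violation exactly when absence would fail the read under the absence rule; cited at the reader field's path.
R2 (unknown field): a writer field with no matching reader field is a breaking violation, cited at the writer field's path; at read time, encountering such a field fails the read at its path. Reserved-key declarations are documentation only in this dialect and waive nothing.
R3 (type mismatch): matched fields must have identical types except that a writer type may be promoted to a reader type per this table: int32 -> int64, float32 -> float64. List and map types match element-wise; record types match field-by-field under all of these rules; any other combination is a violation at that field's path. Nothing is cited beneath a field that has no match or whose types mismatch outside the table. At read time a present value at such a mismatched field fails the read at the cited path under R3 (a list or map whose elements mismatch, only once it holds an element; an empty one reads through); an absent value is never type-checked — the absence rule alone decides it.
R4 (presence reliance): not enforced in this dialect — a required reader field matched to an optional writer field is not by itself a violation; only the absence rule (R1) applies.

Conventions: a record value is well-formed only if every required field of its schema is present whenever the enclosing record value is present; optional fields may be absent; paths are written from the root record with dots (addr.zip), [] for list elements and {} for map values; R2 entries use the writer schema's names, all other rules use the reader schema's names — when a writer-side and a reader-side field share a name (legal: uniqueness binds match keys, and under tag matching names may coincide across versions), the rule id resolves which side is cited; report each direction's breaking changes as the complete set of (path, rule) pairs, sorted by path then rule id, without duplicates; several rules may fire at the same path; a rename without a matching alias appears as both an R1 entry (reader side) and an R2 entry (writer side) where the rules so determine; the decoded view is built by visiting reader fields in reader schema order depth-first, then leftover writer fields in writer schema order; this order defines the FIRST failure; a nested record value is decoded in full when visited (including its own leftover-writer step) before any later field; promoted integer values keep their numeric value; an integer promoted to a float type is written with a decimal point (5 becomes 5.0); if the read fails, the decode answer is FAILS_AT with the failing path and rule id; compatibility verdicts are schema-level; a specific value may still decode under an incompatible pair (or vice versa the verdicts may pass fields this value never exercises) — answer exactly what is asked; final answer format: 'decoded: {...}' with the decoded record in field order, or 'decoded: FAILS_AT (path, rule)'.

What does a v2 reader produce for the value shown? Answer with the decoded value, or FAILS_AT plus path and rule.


decoded: {"attrs": [1.5, 0.25], "contact": null, "balance": 3.75, "factor": -0.5, "archived": true, "duration": -7}

the writer's type comes first in each Order pair
decoding the Order value with the v2 reader:
  attrs := [1.5, 0.25]
  contact := null (not supplied -> null)
  balance := 3.75 (no value, default fills)
  factor := -0.5
  archived := true
  duration := -7
  => decoded: {"attrs": [1.5, 0.25], "contact": null, "balance": 3.75, "factor": -0.5, "archived": true, "duration": -7}
checking off the Order differences that do not matter here:
  field score in record Meta: type float32 changed to float64 (its default is dropped) -> changes Order's schema-level verdicts only — the decode of this value is the same
  field retries in record Meta: type int64 changed to int32 (its default is dropped) -> changes Order's schema-level verdicts only — the decode of this value is the same
  field balance in record Order: tag 9 changed to 33 -> changes Order's schema-level verdicts only — the decode of this value is the same


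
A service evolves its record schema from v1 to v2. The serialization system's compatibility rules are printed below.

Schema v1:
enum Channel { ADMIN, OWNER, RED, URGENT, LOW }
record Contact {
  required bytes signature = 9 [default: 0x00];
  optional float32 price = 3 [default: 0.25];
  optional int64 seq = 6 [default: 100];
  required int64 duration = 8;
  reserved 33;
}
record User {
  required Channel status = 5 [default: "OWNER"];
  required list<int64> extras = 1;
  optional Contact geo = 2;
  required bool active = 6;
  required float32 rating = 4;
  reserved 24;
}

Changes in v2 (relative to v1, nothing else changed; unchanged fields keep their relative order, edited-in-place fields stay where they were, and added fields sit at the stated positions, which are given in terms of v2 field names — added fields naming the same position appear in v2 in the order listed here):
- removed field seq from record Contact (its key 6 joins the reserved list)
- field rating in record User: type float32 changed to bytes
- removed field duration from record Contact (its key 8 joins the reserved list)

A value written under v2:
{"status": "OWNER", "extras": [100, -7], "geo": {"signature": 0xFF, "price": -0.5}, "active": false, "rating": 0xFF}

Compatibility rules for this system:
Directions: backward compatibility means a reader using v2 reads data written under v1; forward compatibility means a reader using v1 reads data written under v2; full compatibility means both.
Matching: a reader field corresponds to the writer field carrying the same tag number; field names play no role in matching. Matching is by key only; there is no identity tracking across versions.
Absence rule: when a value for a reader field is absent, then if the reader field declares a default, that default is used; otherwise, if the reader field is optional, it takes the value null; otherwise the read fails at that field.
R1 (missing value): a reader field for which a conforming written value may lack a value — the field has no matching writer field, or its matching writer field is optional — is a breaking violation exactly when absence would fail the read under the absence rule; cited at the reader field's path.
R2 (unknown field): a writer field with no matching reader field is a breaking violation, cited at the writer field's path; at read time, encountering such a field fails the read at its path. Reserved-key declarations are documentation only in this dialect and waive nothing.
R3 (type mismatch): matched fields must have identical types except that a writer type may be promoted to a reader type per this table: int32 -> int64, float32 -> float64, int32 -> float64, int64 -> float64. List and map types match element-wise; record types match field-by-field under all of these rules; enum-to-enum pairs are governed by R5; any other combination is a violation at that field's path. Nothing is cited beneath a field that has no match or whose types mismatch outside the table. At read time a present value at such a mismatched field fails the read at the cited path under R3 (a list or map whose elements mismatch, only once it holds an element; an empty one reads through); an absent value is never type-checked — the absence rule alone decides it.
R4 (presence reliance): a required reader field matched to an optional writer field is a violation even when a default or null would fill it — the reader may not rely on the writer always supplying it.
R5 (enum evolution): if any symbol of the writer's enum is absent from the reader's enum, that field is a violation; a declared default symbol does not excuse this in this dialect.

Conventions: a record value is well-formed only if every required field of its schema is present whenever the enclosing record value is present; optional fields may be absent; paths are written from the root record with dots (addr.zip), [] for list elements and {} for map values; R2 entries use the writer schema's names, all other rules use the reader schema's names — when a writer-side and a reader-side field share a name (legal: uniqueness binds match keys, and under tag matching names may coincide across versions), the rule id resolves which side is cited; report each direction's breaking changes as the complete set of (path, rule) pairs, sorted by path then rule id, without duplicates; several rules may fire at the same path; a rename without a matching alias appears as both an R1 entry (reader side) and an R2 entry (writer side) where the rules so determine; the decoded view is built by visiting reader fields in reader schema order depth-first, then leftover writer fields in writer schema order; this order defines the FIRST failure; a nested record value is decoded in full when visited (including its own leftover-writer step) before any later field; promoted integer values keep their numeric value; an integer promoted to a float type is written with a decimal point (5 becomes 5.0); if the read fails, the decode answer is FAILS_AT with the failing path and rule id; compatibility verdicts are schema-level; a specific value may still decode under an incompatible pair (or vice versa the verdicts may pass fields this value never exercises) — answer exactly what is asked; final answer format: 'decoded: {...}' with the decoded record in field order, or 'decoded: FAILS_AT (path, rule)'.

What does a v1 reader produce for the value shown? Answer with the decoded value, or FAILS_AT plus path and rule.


decoded: FAILS_AT (geo.duration, R1)

the writer's type comes first in each User pair
decoding the User value with the v1 reader:
  status := "OWNER"
  extras := [100, -7]
  geo.signature := 0xFF
  geo.price := -0.5
  geo.seq := 100 (absent -> default)
  read fails at geo.duration under R1 (no fill)
  => FAILS_AT (geo.duration, R1)
ruling out the remaining User differences:
  removed field seq from record Contact (its key 6 joins the reserved list) -> shifts the User verdicts, not this decode
  field rating in record User: type float32 changed to bytes -> shifts the User verdicts, not this decode


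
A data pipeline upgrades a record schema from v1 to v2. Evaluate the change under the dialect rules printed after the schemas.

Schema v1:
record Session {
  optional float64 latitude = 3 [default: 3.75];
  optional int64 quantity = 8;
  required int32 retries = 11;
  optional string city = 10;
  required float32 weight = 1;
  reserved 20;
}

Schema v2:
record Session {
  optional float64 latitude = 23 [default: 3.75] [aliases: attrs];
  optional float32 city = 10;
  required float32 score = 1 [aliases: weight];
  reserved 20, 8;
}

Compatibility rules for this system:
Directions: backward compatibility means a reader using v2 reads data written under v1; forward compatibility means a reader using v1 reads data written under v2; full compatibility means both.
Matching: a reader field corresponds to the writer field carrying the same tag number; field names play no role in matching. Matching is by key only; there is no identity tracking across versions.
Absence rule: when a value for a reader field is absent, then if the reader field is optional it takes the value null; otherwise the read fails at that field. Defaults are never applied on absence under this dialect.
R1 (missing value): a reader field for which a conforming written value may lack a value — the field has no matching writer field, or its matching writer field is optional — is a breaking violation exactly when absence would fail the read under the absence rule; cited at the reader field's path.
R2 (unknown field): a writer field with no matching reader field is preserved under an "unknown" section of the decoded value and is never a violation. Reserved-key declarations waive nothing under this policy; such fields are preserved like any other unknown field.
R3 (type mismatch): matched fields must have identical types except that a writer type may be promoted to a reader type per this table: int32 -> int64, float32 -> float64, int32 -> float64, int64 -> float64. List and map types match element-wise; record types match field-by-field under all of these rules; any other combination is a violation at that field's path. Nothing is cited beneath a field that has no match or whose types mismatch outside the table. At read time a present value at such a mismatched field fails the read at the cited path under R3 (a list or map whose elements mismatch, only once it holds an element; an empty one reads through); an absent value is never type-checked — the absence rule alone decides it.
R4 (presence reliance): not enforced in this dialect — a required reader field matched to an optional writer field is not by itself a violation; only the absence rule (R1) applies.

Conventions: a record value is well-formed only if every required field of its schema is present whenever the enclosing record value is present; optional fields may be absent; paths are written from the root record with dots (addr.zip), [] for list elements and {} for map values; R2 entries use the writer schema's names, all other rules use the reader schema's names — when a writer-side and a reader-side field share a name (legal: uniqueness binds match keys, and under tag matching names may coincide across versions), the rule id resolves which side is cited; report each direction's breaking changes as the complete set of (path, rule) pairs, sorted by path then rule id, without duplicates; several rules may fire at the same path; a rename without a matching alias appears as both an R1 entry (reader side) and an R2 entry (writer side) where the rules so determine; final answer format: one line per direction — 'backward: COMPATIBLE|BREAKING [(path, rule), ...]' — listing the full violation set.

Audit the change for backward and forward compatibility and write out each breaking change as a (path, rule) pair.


backward: BREAKING [(city, R3)]; forward: BREAKING [(city, R3), (retries, R1)]

the writer's type comes first in each Session pair
backward on Session — v2 reading data written by v1:
  latitude: no writer-side match
  string -> float32, writer optional: city aligns to city
  float32 -> float32, writer required: score aligns to weight
  writer field latitude has no reader counterpart
  writer field quantity has no reader counterpart
  writer field retries has no reader counterpart
  R3 fires at city
  => backward verdict for Session: BREAKING, 1 violation(s)
forward on Session — v1 reading data written by v2:
  latitude: no writer-side match
  quantity: no writer-side match
  retries: no writer-side match
  float32 -> string, writer optional: city aligns to city
  float32 -> float32, writer required: weight aligns to score
  writer field latitude has no reader counterpart
  R3 fires at city
  R1 fires at retries
  => forward verdict for Session: BREAKING, 2 violation(s)


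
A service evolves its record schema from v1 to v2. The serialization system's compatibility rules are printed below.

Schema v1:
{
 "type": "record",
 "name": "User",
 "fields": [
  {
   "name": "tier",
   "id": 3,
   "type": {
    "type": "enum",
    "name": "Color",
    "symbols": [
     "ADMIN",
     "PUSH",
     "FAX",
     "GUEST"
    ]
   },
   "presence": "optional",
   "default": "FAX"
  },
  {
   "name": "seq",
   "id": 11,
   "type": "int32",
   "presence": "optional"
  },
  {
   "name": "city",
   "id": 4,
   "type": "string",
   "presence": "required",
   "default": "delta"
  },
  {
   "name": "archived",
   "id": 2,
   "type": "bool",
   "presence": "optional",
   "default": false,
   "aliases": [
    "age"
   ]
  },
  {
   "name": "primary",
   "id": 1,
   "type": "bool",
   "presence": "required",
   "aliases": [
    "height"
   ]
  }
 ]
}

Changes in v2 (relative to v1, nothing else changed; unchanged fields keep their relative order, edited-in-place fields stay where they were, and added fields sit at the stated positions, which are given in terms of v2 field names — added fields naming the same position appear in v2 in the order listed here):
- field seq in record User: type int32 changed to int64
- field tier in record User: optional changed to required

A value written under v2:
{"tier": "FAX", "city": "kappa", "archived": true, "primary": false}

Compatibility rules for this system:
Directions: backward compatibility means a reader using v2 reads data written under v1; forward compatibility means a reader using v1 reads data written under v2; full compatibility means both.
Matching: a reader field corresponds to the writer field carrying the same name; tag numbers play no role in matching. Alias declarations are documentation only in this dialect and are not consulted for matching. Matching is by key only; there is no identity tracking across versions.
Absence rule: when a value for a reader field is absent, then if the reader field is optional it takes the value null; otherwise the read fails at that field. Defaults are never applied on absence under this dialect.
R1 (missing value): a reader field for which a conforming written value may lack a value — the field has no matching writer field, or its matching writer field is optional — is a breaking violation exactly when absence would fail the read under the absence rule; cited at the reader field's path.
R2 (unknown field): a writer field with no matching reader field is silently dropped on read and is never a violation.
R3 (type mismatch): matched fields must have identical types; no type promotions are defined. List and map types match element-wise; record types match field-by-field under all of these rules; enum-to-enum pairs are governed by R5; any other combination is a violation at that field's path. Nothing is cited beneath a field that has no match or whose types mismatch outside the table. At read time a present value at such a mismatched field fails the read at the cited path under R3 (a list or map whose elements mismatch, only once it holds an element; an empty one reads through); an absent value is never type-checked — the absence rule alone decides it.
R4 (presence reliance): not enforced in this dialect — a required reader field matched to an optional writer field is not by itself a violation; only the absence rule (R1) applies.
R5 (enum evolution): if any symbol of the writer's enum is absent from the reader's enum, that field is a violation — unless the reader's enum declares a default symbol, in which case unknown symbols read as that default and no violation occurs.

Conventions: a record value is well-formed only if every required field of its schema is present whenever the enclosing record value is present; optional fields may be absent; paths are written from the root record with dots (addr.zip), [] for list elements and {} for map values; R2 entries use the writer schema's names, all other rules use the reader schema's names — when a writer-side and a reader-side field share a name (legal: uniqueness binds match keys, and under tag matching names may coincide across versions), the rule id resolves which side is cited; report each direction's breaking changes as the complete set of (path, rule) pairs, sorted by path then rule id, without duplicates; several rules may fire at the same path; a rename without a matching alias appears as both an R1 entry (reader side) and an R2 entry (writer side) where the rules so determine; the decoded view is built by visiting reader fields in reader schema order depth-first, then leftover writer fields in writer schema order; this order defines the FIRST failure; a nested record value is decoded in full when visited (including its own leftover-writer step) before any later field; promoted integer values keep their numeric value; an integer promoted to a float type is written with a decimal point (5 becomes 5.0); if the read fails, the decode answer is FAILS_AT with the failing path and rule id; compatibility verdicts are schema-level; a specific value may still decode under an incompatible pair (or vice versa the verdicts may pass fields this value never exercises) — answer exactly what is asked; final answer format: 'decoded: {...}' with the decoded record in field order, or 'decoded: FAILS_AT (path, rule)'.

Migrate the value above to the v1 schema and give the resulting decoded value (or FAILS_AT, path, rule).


each type pair in User: writer, then reader
decode (reader v1):
  tier := "FAX"
  seq := null (absent, optional -> null)
  city := "kappa"
  archived := true
  primary := false
  => decoded: {"tier": "FAX", "seq": null, "city": "kappa", "archived": true, "primary": false}
diffs on User not affecting the asked answer:
  field seq in record User: type int32 changed to int64 -> changes User's schema-level verdicts only — the decode of this value is the same
  field tier in record User: optional changed to required -> changes User's schema-level verdicts only — the decode of this value is the same

decoded: {"tier": "FAX", "seq": null, "city": "kappa", "archived": true, "primary": false}


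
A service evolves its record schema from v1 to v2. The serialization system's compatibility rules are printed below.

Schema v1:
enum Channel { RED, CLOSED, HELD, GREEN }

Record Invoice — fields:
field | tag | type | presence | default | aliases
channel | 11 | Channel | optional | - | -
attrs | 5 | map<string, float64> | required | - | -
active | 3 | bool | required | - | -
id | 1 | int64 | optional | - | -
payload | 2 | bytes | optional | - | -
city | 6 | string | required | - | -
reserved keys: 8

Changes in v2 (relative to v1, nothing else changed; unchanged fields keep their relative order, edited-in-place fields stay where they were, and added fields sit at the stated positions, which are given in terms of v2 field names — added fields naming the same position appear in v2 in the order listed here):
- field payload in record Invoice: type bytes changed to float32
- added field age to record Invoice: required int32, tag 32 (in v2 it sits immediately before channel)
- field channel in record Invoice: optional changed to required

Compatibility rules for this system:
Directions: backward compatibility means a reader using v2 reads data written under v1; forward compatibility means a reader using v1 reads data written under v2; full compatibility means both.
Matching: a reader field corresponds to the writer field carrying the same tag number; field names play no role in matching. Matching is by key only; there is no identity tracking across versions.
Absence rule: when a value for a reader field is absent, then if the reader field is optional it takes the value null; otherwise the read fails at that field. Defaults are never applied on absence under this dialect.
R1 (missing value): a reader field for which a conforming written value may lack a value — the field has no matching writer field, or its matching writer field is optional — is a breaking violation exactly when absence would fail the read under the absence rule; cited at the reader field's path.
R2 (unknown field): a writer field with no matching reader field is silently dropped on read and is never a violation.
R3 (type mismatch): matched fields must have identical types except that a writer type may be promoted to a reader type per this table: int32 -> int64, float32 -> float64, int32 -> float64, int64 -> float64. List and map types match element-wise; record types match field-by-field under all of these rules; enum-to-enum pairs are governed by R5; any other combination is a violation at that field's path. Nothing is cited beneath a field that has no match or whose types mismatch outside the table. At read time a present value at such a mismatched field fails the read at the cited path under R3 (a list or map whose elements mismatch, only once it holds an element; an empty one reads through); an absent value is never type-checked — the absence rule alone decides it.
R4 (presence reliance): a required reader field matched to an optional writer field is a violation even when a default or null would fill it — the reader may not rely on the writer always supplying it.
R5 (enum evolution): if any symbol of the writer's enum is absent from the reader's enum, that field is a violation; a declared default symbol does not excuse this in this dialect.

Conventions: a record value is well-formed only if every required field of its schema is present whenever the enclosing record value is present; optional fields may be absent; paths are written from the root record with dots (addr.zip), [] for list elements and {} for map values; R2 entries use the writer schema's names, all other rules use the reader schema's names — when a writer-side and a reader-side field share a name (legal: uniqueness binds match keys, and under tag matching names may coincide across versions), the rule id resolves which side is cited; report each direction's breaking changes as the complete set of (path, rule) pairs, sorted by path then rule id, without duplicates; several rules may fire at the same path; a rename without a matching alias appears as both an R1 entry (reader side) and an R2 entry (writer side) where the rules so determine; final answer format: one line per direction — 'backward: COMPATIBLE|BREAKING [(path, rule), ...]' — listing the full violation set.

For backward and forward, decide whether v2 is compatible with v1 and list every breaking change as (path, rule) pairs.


backward: BREAKING [(age, R1), (channel, R1), (channel, R4), (payload, R3)]; forward: BREAKING [(payload, R3)]

arrows below run writer -> reader for Invoice
backward analysis of Invoice with v2 as reader and v1 as writer:
  age: no writer match
  channel: paired with writer channel (Channel -> Channel; writer optional)
  attrs: paired with writer attrs (map<string, float64> -> map<string, float64>; writer required)
  active: paired with writer active (bool -> bool; writer required)
  id: paired with writer id (int64 -> int64; writer optional)
  payload: paired with writer payload (bytes -> float32; writer optional)
  city: paired with writer city (string -> string; writer required)
  breaking: (age, R1)
  breaking: (channel, R1)
  breaking: (channel, R4)
  breaking: (payload, R3)
  => 4 violation(s): backward is BREAKING for Invoice
forward analysis of Invoice with v1 as reader and v2 as writer:
  channel: paired with writer channel (Channel -> Channel; writer required)
  attrs: paired with writer attrs (map<string, float64> -> map<string, float64>; writer required)
  active: paired with writer active (bool -> bool; writer required)
  id: paired with writer id (int64 -> int64; writer optional)
  payload: paired with writer payload (float32 -> bytes; writer optional)
  city: paired with writer city (string -> string; writer required)
  writer field age has no reader counterpart
  breaking: (payload, R3)
  => 1 violation(s): forward is BREAKING for Invoice


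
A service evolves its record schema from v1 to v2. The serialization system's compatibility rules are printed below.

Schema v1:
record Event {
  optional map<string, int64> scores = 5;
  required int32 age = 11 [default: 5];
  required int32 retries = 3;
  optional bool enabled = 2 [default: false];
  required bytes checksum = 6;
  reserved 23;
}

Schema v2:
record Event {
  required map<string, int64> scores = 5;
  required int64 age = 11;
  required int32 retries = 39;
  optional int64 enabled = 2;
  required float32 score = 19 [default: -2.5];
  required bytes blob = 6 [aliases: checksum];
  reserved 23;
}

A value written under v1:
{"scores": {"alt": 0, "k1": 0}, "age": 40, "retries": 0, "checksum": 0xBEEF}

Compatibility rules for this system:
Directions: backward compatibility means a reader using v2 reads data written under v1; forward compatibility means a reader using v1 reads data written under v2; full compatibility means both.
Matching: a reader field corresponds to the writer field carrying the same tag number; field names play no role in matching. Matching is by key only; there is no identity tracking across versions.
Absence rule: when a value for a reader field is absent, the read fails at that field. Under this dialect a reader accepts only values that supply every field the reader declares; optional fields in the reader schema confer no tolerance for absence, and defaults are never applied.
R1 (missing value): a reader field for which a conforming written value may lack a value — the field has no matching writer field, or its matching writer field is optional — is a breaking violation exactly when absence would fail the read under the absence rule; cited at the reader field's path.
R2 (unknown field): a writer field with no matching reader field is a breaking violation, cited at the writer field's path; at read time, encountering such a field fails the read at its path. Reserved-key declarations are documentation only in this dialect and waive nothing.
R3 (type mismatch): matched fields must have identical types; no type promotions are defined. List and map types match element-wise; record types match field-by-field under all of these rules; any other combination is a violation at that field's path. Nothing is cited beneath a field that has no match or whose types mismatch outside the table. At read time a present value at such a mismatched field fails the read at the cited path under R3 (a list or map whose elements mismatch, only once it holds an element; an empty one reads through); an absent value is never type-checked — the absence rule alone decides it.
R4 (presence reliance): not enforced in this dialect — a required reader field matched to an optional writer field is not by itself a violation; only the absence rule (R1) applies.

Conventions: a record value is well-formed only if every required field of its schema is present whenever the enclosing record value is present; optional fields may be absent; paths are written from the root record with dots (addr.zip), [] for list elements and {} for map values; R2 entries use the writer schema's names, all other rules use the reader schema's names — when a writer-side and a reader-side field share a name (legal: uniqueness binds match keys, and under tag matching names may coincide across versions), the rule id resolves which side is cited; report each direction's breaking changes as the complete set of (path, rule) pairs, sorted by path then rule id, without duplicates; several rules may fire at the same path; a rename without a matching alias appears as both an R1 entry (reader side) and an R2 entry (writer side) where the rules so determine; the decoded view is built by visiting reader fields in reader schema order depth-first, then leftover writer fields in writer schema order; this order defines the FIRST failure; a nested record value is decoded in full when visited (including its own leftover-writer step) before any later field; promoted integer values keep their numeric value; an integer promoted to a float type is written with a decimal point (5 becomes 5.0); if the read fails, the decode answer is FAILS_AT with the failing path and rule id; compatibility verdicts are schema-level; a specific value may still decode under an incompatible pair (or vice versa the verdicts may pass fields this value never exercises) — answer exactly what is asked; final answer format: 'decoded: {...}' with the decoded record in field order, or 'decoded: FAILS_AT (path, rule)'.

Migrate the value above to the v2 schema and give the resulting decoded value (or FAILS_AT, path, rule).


decoded: FAILS_AT (age, R3)

arrows below run writer -> reader for Event
migrating the Event value to v2:
  scores := {"alt": 0, "k1": 0}
  read fails at age under R3
  => FAILS_AT (age, R3)
the rest of the Event diff is inert for this question:
  renamed field checksum to blob in record Event (alias checksum declared on the renamed field) -> fires no rule on Event under this dialect and leaves the result unchanged
  field retries in record Event: tag 3 changed to 39 -> a verdict-level change on Event — the shown value reads the same
  added field score to record Event: required float32, tag 19, default -2.5 (in v2 it sits immediately before blob) -> a verdict-level change on Event — the shown value reads the same
  field enabled in record Event: type bool changed to int64 (its default is dropped) -> a verdict-level change on Event — the shown value reads the same
  field scores in record Event: optional changed to required -> a verdict-level change on Event — the shown value reads the same


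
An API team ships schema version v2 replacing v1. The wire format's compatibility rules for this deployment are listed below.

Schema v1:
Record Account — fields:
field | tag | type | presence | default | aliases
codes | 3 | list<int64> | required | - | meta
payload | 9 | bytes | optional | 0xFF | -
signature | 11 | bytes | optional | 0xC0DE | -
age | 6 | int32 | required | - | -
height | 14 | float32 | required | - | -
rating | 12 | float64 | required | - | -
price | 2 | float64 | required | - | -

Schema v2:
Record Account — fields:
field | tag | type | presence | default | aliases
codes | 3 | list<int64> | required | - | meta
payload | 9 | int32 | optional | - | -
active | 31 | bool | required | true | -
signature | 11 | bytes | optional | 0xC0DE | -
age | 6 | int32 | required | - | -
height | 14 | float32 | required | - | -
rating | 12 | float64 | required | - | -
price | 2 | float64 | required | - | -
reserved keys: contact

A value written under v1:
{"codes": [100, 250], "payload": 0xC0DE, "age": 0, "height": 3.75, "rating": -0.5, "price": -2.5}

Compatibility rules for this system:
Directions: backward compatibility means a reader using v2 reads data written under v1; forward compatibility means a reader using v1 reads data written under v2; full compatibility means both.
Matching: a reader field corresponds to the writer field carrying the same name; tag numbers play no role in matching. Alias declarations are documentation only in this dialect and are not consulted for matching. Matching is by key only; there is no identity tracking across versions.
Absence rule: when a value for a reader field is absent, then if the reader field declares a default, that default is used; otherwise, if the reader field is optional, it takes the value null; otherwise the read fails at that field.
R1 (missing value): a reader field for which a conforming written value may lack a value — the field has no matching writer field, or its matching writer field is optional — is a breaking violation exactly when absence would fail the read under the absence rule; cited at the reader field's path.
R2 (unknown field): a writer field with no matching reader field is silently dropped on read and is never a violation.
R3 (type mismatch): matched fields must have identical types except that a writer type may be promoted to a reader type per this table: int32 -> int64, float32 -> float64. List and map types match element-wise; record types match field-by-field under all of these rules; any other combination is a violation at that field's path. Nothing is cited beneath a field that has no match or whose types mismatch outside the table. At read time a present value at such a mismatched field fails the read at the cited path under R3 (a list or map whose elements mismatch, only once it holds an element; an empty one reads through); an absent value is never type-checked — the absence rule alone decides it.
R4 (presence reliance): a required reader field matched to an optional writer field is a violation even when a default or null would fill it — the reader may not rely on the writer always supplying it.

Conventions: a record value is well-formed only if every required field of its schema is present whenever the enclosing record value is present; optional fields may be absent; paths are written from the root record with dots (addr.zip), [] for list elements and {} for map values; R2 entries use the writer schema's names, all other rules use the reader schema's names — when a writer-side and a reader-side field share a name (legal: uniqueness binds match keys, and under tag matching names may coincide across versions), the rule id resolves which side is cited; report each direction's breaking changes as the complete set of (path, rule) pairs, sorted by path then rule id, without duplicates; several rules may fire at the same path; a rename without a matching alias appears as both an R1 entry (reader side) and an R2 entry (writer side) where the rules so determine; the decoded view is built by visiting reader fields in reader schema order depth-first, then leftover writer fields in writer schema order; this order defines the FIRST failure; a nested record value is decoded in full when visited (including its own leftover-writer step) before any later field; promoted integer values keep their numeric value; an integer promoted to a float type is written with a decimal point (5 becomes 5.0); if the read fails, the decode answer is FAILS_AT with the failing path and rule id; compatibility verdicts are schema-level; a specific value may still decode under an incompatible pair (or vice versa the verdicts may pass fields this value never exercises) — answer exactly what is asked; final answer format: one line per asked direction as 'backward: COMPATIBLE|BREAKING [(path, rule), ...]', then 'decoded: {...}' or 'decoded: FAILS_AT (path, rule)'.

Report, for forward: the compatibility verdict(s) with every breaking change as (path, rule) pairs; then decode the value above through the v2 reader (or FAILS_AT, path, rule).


forward: BREAKING [(payload, R3)]; decoded: FAILS_AT (payload, R3)

each type pair in Account: writer, then reader
checking forward for Account: reader v1 against writer v2:
  codes: paired with writer codes (list<int64> -> list<int64>; writer required)
  payload: paired with writer payload (int32 -> bytes; writer optional)
  signature: paired with writer signature (bytes -> bytes; writer optional)
  age: paired with writer age (int32 -> int32; writer required)
  height: paired with writer height (float32 -> float32; writer required)
  rating: paired with writer rating (float64 -> float64; writer required)
  price: paired with writer price (float64 -> float64; writer required)
  writer active: unknown to reader
  R3 fires at payload
  => 1 violation(s): forward is BREAKING for Account
decode (reader v2):
  codes := [100, 250]
  read fails at payload under R3
  => FAILS_AT (payload, R3)
ruling out the remaining Account differences:
  added field active to record Account: required bool, tag 31, default true (in v2 it sits immediately before signature) -> no rule fires on it in Account's dialect; the asked verdict holds
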